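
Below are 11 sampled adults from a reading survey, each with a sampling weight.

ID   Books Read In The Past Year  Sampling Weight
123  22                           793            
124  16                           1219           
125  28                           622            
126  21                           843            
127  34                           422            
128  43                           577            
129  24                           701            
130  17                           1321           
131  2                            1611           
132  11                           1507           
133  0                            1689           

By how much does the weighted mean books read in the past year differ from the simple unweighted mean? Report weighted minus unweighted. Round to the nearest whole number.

Unweighted sum = 22 + 16 + 28 + 21 + 34 + 43 + 24 + 17 + 2 + 11 + 0 = 218
Unweighted mean = 218 / 11 = 19.818182
Weighted sum = 22×793 + 16×1219 + 28×622 + 21×843 + 34×422 + 43×577 + 24×701 + 17×1321 + 2×1611 + 11×1507 + 0×1689
  = 170308
Sum of weights = 11305
Weighted mean = 170308 / 11305 = 15.064839
Difference (weighted minus unweighted) = -4.7533433

-5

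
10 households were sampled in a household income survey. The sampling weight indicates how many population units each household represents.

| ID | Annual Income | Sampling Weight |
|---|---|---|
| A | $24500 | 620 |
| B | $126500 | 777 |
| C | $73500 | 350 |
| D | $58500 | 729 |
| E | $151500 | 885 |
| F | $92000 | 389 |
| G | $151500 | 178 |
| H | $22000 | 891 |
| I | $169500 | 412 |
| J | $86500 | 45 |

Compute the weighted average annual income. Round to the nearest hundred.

89500

Weighted sum = 24500×620 + 126500×777 + 73500×350 + 58500×729 + 151500×885 + 92000×389 + 151500×178 + 22000×891 + 169500×412 + 86500×45
  = 15190000 + 98290500 + 25725000 + 42646500 + 134077500 + 35788000 + 26967000 + 19602000 + 69834000 + 3892500 = 472013000
Sum of weights = 5276
Weighted mean = 472013000 / 5276 = 89464.177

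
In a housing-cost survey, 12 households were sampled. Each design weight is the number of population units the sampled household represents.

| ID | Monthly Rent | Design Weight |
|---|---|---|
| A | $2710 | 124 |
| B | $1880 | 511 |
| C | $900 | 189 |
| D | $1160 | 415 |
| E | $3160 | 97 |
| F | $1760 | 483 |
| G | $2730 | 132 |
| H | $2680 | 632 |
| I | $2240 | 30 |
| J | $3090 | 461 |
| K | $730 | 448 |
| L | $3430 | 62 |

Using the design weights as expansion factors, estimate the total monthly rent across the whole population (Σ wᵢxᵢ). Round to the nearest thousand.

Weighted total = 2710×124 + 1880×511 + 900×189 + 1160×415 + 3160×97 + 1760×483 + 2730×132 + 2680×632 + 2240×30 + 3090×461 + 730×448 + 3430×62
  = 7190330

7190000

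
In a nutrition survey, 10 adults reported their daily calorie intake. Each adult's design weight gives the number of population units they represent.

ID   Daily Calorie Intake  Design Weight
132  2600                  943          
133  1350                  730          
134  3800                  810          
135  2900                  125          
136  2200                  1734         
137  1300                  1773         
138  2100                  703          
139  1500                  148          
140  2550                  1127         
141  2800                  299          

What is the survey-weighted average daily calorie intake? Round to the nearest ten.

2190

Weighted sum = 18406850
Sum of weights = 8392
Weighted mean = 18406850 / 8392 = 2193.3806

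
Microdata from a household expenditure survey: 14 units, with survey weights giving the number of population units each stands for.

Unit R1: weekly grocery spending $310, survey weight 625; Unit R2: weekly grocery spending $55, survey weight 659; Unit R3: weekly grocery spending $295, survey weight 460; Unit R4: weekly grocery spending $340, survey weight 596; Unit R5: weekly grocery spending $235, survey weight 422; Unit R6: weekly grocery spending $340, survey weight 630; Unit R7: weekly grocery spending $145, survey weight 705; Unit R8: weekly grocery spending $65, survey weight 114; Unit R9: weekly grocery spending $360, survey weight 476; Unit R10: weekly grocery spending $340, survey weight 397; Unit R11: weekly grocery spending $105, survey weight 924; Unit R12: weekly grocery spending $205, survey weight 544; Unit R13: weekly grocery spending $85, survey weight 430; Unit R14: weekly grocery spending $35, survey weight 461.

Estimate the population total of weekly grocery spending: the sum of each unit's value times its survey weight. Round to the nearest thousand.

1559000

Weighted total = 1558905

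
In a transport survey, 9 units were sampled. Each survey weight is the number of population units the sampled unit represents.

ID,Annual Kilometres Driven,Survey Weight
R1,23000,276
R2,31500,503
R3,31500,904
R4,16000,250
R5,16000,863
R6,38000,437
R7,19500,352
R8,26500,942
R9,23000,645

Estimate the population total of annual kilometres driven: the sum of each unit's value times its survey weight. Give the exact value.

131744500

Weighted total = 23000×276 + 31500×503 + 31500×904 + 16000×250 + 16000×863 + 38000×437 + 19500×352 + 26500×942 + 23000×645
  = 6348000 + 15844500 + 28476000 + 4000000 + 13808000 + 16606000 + 6864000 + 24963000 + 14835000 = 131744500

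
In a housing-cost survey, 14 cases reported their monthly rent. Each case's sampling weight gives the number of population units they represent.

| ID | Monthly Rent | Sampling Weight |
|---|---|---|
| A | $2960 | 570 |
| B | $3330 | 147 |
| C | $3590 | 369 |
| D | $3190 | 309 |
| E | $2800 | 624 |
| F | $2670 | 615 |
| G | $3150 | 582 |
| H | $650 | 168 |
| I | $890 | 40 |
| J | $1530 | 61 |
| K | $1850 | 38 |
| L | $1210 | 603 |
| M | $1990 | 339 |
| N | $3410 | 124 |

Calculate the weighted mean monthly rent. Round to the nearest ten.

2580

Weighted sum = 11845190
Sum of weights = 4589
Weighted mean = 11845190 / 4589 = 2581.2138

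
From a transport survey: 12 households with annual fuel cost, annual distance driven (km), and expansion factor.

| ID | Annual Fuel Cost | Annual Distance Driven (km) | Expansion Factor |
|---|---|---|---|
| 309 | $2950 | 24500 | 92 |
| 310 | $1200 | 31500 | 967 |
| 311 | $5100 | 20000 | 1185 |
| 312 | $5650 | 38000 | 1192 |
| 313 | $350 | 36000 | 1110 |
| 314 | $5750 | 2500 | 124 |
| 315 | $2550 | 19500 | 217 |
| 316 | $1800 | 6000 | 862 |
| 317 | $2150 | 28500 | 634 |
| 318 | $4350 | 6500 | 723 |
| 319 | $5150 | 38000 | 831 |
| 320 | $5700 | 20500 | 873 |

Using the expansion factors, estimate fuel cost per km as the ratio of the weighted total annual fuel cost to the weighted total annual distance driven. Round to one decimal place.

Σ wᵢ·y = 2950×92 + 1200×967 + 5100×1185 + 5650×1192 + 350×1110 + 5750×124 + 2550×217 + 1800×862 + 2150×634 + 4350×723 + 5150×831 + 5700×873
  = 271400 + 1160400 + 6043500 + 6734800 + 388500 + 713000 + 553350 + 1551600 + 1363100 + 3145050 + 4279650 + 4976100 = 31180450
Σ wᵢ·x = 24500×92 + 31500×967 + 20000×1185 + 38000×1192 + 36000×1110 + 2500×124 + 19500×217 + 6000×862 + 28500×634 + 6500×723 + 38000×831 + 20500×873
  = 2254000 + 30460500 + 23700000 + 45296000 + 39960000 + 310000 + 4231500 + 5172000 + 18069000 + 4699500 + 31578000 + 17896500 = 223627000
Ratio = 31180450 / 223627000 = 0.13943061

0.1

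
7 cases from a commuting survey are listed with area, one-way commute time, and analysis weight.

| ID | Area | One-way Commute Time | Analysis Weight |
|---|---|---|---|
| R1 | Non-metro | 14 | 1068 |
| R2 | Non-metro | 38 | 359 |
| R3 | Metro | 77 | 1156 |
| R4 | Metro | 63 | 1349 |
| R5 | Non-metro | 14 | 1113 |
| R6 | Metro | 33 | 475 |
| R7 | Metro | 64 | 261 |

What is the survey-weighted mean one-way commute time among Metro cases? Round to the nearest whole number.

Metro rows: R3, R4, R6, R7
Weighted sum = 77×1156 + 63×1349 + 33×475 + 64×261
  = 206378
Sum of weights = 1156 + 1349 + 475 + 261 = 3241
Weighted mean = 206378 / 3241 = 63.67726

64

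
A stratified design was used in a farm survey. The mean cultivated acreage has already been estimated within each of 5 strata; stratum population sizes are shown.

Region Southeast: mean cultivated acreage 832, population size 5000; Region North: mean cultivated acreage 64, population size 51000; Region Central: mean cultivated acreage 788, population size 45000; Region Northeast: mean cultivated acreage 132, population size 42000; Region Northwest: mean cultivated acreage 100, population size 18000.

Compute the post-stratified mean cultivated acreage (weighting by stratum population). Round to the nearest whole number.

Σ Nₕ·x̄ₕ = 832×5000 + 64×51000 + 788×45000 + 132×42000 + 100×18000
  = 4160000 + 3264000 + 35460000 + 5544000 + 1800000 = 50228000
Σ Nₕ = 5000 + 51000 + 45000 + 42000 + 18000 = 161000
Overall mean = 50228000 / 161000 = 311.97516

312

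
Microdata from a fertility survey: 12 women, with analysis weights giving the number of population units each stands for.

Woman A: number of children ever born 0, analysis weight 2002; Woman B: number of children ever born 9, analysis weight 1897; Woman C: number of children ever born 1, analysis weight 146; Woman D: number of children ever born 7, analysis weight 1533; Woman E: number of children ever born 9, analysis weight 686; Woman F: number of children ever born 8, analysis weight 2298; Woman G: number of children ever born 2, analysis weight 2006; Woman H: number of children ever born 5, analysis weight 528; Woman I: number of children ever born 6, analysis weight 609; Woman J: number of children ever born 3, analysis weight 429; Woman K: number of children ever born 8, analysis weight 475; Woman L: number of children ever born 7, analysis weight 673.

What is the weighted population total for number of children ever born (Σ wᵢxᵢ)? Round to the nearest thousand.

Weighted total = 0×2002 + 9×1897 + 1×146 + 7×1533 + 9×686 + 8×2298 + 2×2006 + 5×528 + 6×609 + 3×429 + 8×475 + 7×673
  = 0 + 17073 + 146 + 10731 + 6174 + 18384 + 4012 + 2640 + 3654 + 1287 + 3800 + 4711 = 72612

73000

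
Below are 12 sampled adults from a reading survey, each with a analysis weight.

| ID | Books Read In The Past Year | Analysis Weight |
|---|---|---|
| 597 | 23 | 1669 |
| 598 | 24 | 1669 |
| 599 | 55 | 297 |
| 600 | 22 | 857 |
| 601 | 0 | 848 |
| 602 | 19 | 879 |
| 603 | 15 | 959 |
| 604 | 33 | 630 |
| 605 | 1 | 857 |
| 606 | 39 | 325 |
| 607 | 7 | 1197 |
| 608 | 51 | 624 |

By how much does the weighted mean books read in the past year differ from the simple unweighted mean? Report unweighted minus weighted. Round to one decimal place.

3.8

Unweighted sum = 289
Unweighted mean = 289 / 12 = 24.083333
Weighted sum = 23×1669 + 24×1669 + 55×297 + 22×857 + 0×848 + 19×879 + 15×959 + 33×630 + 1×857 + 39×325 + 7×1197 + 51×624
  = 38387 + 40056 + 16335 + 18854 + 0 + 16701 + 14385 + 20790 + 857 + 12675 + 8379 + 31824 = 219243
Sum of weights = 1669 + 1669 + 297 + 857 + 848 + 879 + 959 + 630 + 857 + 325 + 1197 + 624 = 10811
Weighted mean = 219243 / 10811 = 20.279623
Difference (unweighted minus weighted) = 3.8037107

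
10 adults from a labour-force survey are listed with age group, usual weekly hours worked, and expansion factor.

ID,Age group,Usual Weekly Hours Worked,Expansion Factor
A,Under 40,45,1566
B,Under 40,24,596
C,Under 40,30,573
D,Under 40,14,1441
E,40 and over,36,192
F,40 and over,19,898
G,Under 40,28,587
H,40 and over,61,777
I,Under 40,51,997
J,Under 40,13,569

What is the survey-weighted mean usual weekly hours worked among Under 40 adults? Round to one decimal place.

Under 40 rows: A, B, C, D, G, I, J
Weighted sum = 45×1566 + 24×596 + 30×573 + 14×1441 + 28×587 + 51×997 + 13×569
  = 196818
Sum of weights = 1566 + 596 + 573 + 1441 + 587 + 997 + 569 = 6329
Weighted mean = 196818 / 6329 = 31.097804

31.1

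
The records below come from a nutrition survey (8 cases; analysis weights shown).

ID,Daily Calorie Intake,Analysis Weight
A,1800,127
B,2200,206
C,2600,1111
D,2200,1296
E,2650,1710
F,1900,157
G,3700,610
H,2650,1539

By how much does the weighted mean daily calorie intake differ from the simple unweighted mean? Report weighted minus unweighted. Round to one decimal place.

140.6

Unweighted sum = 1800 + 2200 + 2600 + 2200 + 2650 + 1900 + 3700 + 2650 = 19700
Unweighted mean = 19700 / 8 = 2462.5
Weighted sum = 1800×127 + 2200×206 + 2600×1111 + 2200×1296 + 2650×1710 + 1900×157 + 3700×610 + 2650×1539
  = 228600 + 453200 + 2888600 + 2851200 + 4531500 + 298300 + 2257000 + 4078350 = 17586750
Sum of weights = 127 + 206 + 1111 + 1296 + 1710 + 157 + 610 + 1539 = 6756
Weighted mean = 17586750 / 6756 = 2603.1306
Difference (weighted minus unweighted) = 140.63055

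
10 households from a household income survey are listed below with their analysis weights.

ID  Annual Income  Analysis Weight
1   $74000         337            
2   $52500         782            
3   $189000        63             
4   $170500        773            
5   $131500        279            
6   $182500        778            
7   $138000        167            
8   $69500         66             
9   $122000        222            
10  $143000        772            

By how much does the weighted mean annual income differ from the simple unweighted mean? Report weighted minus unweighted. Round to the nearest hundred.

3300

Unweighted sum = 1272500
Unweighted mean = 1272500 / 10 = 127250
Weighted sum = 74000×337 + 52500×782 + 189000×63 + 170500×773 + 131500×279 + 182500×778 + 138000×167 + 69500×66 + 122000×222 + 143000×772
  = 553483000
Sum of weights = 337 + 782 + 63 + 773 + 279 + 778 + 167 + 66 + 222 + 772 = 4239
Weighted mean = 553483000 / 4239 = 130569.24
Difference (weighted minus unweighted) = 3319.238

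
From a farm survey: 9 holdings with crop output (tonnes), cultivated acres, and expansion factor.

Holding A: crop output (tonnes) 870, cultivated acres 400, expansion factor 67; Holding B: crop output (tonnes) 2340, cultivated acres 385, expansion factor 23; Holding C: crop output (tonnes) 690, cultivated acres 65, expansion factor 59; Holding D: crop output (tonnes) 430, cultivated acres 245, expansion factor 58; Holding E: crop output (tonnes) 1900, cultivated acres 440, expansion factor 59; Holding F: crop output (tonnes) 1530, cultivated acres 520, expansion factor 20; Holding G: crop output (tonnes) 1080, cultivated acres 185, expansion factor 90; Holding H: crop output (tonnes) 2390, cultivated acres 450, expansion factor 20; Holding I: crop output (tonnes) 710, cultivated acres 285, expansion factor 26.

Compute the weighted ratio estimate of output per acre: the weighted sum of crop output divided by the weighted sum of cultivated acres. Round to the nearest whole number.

Σ wᵢ·y = 483920
Σ wᵢ·x = 400×67 + 385×23 + 65×59 + 245×58 + 440×59 + 520×20 + 185×90 + 450×20 + 285×26
  = 26800 + 8855 + 3835 + 14210 + 25960 + 10400 + 16650 + 9000 + 7410 = 123120
Ratio = 483920 / 123120 = 3.9304743

4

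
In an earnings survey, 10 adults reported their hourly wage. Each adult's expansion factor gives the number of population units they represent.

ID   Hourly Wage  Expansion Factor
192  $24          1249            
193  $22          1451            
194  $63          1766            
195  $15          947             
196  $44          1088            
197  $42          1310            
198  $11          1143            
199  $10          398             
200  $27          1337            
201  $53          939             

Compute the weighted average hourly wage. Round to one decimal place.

Weighted sum = 24×1249 + 22×1451 + 63×1766 + 15×947 + 44×1088 + 42×1310 + 11×1143 + 10×398 + 27×1337 + 53×939
  = 29976 + 31922 + 111258 + 14205 + 47872 + 55020 + 12573 + 3980 + 36099 + 49767 = 392672
Sum of weights = 1249 + 1451 + 1766 + 947 + 1088 + 1310 + 1143 + 398 + 1337 + 939 = 11628
Weighted mean = 392672 / 11628 = 33.769522

33.8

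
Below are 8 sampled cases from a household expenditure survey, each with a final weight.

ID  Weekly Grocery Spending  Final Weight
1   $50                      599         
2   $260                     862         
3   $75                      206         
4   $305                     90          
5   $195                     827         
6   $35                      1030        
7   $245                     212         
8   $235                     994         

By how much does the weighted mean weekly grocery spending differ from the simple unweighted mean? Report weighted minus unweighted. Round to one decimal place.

-13.2

Unweighted sum = 50 + 260 + 75 + 305 + 195 + 35 + 245 + 235 = 1400
Unweighted mean = 1400 / 8 = 175
Weighted sum = 779815
Sum of weights = 599 + 862 + 206 + 90 + 827 + 1030 + 212 + 994 = 4820
Weighted mean = 779815 / 4820 = 161.78734
Difference (weighted minus unweighted) = -13.212656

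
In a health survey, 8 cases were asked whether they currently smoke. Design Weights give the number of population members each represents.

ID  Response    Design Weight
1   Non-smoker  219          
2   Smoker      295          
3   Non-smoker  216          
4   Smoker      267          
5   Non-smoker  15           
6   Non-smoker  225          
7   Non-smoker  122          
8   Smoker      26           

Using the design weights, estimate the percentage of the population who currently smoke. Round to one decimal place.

Sum of weights for 'Smoker' = 295 + 267 + 26 = 588
Total weight = 219 + 295 + 216 + 267 + 15 + 225 + 122 + 26 = 1385
Weighted proportion = 588 / 1385 = 0.42454874 → 42.454874%

42.5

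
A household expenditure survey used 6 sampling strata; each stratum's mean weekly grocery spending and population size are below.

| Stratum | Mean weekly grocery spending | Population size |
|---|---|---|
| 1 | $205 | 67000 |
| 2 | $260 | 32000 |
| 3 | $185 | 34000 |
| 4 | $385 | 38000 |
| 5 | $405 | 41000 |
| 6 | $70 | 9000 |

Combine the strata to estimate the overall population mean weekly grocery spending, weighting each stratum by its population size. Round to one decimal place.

272.4

Σ Nₕ·x̄ₕ = 205×67000 + 260×32000 + 185×34000 + 385×38000 + 405×41000 + 70×9000
  = 60210000
Σ Nₕ = 67000 + 32000 + 34000 + 38000 + 41000 + 9000 = 221000
Overall mean = 60210000 / 221000 = 272.44344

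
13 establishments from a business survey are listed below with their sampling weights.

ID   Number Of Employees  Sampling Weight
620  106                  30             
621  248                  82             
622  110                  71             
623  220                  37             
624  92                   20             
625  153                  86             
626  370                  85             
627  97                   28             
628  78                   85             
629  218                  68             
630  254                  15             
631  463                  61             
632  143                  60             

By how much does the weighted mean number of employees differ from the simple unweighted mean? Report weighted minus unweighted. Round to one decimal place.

Unweighted sum = 2552
Unweighted mean = 2552 / 13 = 196.30769
Weighted sum = 150717
Sum of weights = 728
Weighted mean = 150717 / 728 = 207.02885
Difference (weighted minus unweighted) = 10.721154

10.7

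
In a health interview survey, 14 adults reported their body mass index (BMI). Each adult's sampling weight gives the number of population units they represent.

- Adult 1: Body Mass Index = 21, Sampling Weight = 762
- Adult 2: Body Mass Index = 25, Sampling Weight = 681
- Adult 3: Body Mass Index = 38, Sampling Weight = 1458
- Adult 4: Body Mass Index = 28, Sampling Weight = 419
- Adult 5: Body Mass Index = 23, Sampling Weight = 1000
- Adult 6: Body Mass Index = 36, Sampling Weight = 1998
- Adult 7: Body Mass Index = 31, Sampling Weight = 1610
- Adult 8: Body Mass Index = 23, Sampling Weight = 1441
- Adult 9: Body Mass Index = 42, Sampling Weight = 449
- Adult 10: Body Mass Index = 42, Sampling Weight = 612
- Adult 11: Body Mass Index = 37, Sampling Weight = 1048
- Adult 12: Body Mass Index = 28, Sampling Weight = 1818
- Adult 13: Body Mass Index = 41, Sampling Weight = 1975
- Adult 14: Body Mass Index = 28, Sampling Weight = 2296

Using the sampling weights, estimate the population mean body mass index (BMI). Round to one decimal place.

Weighted sum = 557649
Sum of weights = 17567
Weighted mean = 557649 / 17567 = 31.744123

31.7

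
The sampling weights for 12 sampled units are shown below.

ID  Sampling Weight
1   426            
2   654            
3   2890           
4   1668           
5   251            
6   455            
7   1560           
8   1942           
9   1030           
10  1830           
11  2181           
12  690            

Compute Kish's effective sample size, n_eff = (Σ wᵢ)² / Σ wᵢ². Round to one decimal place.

8.7

Σ wᵢ = 426 + 654 + 2890 + 1668 + 251 + 455 + 1560 + 1942 + 1030 + 1830 + 2181 + 690 = 15577
Σ wᵢ² = 27861167
n_eff = 15577² / 27861167 = 242642929 / 27861167 = 8.7090009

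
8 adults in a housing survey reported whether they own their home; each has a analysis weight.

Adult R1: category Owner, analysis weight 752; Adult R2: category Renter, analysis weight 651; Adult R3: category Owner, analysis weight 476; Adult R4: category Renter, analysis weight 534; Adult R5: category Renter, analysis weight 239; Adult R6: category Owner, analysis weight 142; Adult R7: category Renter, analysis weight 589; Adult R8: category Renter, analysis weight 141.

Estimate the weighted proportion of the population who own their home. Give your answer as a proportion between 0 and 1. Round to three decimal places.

Sum of weights for 'Owner' = 752 + 476 + 142 = 1370
Total weight = 752 + 651 + 476 + 534 + 239 + 142 + 589 + 141 = 3524
Weighted proportion = 1370 / 3524 = 0.38876277

0.389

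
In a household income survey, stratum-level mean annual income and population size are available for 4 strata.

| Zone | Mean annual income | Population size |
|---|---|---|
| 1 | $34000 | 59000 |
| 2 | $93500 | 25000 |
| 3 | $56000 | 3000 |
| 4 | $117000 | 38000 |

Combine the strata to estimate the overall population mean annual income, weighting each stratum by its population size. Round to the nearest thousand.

Σ Nₕ·x̄ₕ = 34000×59000 + 93500×25000 + 56000×3000 + 117000×38000
  = 2006000000 + 2337500000 + 168000000 + 4446000000 = 8957500000
Σ Nₕ = 59000 + 25000 + 3000 + 38000 = 125000
Overall mean = 8957500000 / 125000 = 71660

72000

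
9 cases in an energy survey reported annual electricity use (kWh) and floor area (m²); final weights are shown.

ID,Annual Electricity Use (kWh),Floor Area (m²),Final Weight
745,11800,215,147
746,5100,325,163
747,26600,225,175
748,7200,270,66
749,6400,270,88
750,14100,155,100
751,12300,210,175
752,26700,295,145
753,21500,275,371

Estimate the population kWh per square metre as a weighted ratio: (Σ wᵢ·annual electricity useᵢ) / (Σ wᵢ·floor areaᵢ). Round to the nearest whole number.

65

Σ wᵢ·y = 23669800
Σ wᵢ·x = 215×147 + 325×163 + 225×175 + 270×66 + 270×88 + 155×100 + 210×175 + 295×145 + 275×371
  = 31605 + 52975 + 39375 + 17820 + 23760 + 15500 + 36750 + 42775 + 102025 = 362585
Ratio = 23669800 / 362585 = 65.280693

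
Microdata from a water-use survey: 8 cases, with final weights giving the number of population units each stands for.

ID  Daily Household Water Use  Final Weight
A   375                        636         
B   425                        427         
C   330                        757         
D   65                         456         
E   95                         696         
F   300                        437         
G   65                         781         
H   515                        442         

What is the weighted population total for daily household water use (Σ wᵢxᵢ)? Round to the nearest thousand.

1175000

Weighted total = 375×636 + 425×427 + 330×757 + 65×456 + 95×696 + 300×437 + 65×781 + 515×442
  = 238500 + 181475 + 249810 + 29640 + 66120 + 131100 + 50765 + 227630 = 1175040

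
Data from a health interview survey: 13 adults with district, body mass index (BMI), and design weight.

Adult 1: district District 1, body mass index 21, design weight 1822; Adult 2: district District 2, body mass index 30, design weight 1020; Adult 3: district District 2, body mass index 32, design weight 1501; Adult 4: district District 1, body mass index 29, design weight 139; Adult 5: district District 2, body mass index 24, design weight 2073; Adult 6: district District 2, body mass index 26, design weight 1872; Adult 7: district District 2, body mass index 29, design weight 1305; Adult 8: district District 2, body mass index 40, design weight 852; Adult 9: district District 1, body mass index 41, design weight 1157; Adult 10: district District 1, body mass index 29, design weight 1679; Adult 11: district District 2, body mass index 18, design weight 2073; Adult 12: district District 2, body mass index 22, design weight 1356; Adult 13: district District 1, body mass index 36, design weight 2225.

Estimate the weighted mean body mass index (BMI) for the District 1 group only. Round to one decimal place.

District 1 rows: 1, 4, 9, 10, 13
Weighted sum = 21×1822 + 29×139 + 41×1157 + 29×1679 + 36×2225
  = 218521
Sum of weights = 1822 + 139 + 1157 + 1679 + 2225 = 7022
Weighted mean = 218521 / 7022 = 31.119482

31.1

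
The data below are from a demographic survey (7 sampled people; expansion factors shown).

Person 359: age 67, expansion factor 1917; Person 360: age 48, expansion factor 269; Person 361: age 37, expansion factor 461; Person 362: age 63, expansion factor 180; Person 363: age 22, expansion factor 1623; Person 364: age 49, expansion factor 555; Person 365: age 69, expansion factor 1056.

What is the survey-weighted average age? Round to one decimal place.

50.4

Weighted sum = 67×1917 + 48×269 + 37×461 + 63×180 + 22×1623 + 49×555 + 69×1056
  = 128439 + 12912 + 17057 + 11340 + 35706 + 27195 + 72864 = 305513
Sum of weights = 1917 + 269 + 461 + 180 + 1623 + 555 + 1056 = 6061
Weighted mean = 305513 / 6061 = 50.406369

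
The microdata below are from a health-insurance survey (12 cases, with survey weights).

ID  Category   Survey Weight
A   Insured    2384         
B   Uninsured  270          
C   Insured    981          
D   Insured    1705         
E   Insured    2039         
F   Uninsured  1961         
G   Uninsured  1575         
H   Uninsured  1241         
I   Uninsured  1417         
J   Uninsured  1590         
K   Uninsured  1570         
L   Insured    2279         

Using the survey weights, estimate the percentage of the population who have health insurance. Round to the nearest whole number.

49

Sum of weights for 'Insured' = 2384 + 981 + 1705 + 2039 + 2279 = 9388
Total weight = 2384 + 270 + 981 + 1705 + 2039 + 1961 + 1575 + 1241 + 1417 + 1590 + 1570 + 2279 = 19012
Weighted proportion = 9388 / 19012 = 0.49379339 → 49.379339%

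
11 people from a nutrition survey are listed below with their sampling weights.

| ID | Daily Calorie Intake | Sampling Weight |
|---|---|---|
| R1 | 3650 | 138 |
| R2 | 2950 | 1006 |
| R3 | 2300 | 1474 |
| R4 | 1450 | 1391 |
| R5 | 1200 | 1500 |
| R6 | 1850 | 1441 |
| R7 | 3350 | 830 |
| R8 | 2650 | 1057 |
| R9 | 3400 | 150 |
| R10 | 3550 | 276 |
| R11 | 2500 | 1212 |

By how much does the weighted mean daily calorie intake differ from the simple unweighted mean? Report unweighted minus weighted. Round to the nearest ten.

380

Unweighted sum = 3650 + 2950 + 2300 + 1450 + 1200 + 1850 + 3350 + 2650 + 3400 + 3550 + 2500 = 28850
Unweighted mean = 28850 / 11 = 2622.7273
Weighted sum = 23445750
Sum of weights = 10475
Weighted mean = 23445750 / 10475 = 2238.2578
Difference (unweighted minus weighted) = 384.46952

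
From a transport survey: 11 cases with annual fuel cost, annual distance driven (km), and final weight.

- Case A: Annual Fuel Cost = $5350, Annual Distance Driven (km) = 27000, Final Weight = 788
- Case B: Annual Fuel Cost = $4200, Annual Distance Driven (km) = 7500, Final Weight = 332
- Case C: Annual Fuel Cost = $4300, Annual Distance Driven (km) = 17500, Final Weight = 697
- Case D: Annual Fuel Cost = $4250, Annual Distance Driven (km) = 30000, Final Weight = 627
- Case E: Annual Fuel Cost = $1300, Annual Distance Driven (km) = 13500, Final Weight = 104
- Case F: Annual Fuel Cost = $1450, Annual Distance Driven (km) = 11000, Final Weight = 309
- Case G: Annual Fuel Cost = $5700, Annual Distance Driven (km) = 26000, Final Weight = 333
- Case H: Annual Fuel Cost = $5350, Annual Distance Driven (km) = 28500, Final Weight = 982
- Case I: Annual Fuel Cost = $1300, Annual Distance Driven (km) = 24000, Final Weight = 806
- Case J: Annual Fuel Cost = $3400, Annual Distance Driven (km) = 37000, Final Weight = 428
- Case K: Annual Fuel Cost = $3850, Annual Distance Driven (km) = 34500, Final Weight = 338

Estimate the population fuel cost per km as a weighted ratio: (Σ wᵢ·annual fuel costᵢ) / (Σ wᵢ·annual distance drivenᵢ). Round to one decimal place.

Σ wᵢ·y = 5350×788 + 4200×332 + 4300×697 + 4250×627 + 1300×104 + 1450×309 + 5700×333 + 5350×982 + 1300×806 + 3400×428 + 3850×338
  = 22811400
Σ wᵢ·x = 27000×788 + 7500×332 + 17500×697 + 30000×627 + 13500×104 + 11000×309 + 26000×333 + 28500×982 + 24000×806 + 37000×428 + 34500×338
  = 143062500
Ratio = 22811400 / 143062500 = 0.15945059

0.2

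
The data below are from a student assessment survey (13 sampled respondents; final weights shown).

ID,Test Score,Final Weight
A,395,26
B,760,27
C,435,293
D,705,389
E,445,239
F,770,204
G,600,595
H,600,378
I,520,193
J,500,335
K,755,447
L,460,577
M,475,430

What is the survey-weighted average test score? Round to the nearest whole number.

570

Weighted sum = 2354740
Sum of weights = 4133
Weighted mean = 2354740 / 4133 = 569.74111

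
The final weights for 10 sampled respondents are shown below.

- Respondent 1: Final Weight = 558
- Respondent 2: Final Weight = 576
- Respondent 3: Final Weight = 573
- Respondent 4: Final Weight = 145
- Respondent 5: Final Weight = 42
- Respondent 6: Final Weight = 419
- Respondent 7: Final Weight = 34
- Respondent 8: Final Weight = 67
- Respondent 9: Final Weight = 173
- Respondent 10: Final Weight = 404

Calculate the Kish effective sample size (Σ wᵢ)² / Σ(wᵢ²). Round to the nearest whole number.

7

Σ wᵢ = 2991
Σ wᵢ² = 311364 + 331776 + 328329 + 21025 + 1764 + 175561 + 1156 + 4489 + 29929 + 163216 = 1368609
n_eff = 2991² / 1368609 = 8946081 / 1368609 = 6.536623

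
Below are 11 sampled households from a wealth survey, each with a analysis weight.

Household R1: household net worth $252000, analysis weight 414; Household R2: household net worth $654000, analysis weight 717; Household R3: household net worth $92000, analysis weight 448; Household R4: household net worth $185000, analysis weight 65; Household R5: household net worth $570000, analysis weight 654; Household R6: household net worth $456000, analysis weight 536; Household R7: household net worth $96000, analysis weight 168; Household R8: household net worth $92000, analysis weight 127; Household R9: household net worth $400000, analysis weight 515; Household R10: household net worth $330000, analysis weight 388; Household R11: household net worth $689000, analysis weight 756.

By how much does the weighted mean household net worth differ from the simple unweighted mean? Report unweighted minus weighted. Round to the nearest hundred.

Unweighted sum = 252000 + 654000 + 92000 + 185000 + 570000 + 456000 + 96000 + 92000 + 400000 + 330000 + 689000 = 3816000
Unweighted mean = 3816000 / 11 = 346909.09
Weighted sum = 252000×414 + 654000×717 + 92000×448 + 185000×65 + 570000×654 + 456000×536 + 96000×168 + 92000×127 + 400000×515 + 330000×388 + 689000×756
  = 104328000 + 468918000 + 41216000 + 12025000 + 372780000 + 244416000 + 16128000 + 11684000 + 206000000 + 128040000 + 520884000 = 2126419000
Sum of weights = 414 + 717 + 448 + 65 + 654 + 536 + 168 + 127 + 515 + 388 + 756 = 4788
Weighted mean = 2126419000 / 4788 = 444114.24
Difference (unweighted minus weighted) = -97205.153

-97200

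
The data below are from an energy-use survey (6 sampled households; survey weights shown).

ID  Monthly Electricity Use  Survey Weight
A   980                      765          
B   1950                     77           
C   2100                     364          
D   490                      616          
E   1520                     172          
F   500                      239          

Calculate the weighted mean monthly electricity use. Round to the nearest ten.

1050

Weighted sum = 980×765 + 1950×77 + 2100×364 + 490×616 + 1520×172 + 500×239
  = 749700 + 150150 + 764400 + 301840 + 261440 + 119500 = 2347030
Sum of weights = 765 + 77 + 364 + 616 + 172 + 239 = 2233
Weighted mean = 2347030 / 2233 = 1051.0658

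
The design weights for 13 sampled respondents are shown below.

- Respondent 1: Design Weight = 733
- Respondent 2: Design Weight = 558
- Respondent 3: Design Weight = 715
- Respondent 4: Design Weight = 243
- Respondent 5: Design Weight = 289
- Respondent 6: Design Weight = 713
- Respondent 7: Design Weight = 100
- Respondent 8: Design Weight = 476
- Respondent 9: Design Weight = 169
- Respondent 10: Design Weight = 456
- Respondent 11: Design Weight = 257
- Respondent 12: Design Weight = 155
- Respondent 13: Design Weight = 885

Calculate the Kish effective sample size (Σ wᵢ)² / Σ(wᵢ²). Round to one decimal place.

Σ wᵢ = 5749
Σ wᵢ² = 3357189
n_eff = 5749² / 3357189 = 33051001 / 3357189 = 9.8448437

9.8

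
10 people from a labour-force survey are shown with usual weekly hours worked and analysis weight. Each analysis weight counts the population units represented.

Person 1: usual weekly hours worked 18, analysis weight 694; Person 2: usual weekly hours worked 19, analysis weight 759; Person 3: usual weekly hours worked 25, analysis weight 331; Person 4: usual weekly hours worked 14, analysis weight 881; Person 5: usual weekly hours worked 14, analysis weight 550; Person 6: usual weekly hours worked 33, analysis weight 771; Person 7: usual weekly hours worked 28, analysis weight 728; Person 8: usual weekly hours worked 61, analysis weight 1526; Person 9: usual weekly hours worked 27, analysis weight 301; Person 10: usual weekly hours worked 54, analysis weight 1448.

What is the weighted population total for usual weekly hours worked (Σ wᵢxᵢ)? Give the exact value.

280454

Weighted total = 18×694 + 19×759 + 25×331 + 14×881 + 14×550 + 33×771 + 28×728 + 61×1526 + 27×301 + 54×1448
  = 12492 + 14421 + 8275 + 12334 + 7700 + 25443 + 20384 + 93086 + 8127 + 78192 = 280454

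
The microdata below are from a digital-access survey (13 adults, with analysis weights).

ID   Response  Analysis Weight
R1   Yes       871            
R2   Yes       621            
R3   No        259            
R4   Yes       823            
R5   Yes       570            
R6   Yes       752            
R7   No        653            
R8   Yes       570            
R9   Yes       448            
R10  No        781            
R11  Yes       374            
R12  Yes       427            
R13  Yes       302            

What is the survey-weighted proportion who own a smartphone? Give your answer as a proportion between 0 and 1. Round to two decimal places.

0.77

Sum of weights for 'Yes' = 871 + 621 + 823 + 570 + 752 + 570 + 448 + 374 + 427 + 302 = 5758
Total weight = 7451
Weighted proportion = 5758 / 7451 = 0.77278218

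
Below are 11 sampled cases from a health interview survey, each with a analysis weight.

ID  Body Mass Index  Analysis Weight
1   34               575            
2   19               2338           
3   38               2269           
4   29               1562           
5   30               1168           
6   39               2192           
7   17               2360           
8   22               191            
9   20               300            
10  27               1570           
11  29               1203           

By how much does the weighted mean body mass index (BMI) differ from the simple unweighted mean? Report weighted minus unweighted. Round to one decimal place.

Unweighted sum = 304
Unweighted mean = 304 / 11 = 27.636364
Weighted sum = 34×575 + 19×2338 + 38×2269 + 29×1562 + 30×1168 + 39×2192 + 17×2360 + 22×191 + 20×300 + 27×1570 + 29×1203
  = 19550 + 44422 + 86222 + 45298 + 35040 + 85488 + 40120 + 4202 + 6000 + 42390 + 34887 = 443619
Sum of weights = 575 + 2338 + 2269 + 1562 + 1168 + 2192 + 2360 + 191 + 300 + 1570 + 1203 = 15728
Weighted mean = 443619 / 15728 = 28.205684
Difference (weighted minus unweighted) = 0.56932049

0.6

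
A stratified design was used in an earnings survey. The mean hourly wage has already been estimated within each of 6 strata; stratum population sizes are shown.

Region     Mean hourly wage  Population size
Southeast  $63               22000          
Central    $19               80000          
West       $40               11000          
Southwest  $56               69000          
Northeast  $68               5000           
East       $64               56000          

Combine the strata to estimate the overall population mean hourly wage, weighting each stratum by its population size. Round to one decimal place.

Σ Nₕ·x̄ₕ = 63×22000 + 19×80000 + 40×11000 + 56×69000 + 68×5000 + 64×56000
  = 1386000 + 1520000 + 440000 + 3864000 + 340000 + 3584000 = 11134000
Σ Nₕ = 22000 + 80000 + 11000 + 69000 + 5000 + 56000 = 243000
Overall mean = 11134000 / 243000 = 45.81893

45.8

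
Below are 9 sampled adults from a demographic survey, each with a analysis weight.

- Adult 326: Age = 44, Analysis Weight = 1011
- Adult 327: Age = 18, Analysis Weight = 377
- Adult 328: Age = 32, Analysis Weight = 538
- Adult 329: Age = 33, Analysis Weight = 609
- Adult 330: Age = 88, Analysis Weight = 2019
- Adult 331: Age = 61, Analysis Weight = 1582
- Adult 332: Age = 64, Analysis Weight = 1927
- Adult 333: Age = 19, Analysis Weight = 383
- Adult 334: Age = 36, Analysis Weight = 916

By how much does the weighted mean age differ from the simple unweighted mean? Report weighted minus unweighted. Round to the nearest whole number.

12

Unweighted sum = 44 + 18 + 32 + 33 + 88 + 61 + 64 + 19 + 36 = 395
Unweighted mean = 395 / 9 = 43.888889
Weighted sum = 44×1011 + 18×377 + 32×538 + 33×609 + 88×2019 + 61×1582 + 64×1927 + 19×383 + 36×916
  = 44484 + 6786 + 17216 + 20097 + 177672 + 96502 + 123328 + 7277 + 32976 = 526338
Sum of weights = 1011 + 377 + 538 + 609 + 2019 + 1582 + 1927 + 383 + 916 = 9362
Weighted mean = 526338 / 9362 = 56.220679
Difference (weighted minus unweighted) = 12.33179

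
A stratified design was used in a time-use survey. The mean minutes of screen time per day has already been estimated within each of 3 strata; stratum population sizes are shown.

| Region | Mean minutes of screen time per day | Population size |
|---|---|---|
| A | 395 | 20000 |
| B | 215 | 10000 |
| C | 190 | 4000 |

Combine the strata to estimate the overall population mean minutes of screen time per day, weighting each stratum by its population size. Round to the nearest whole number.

318

Σ Nₕ·x̄ₕ = 395×20000 + 215×10000 + 190×4000
  = 7900000 + 2150000 + 760000 = 10810000
Σ Nₕ = 20000 + 10000 + 4000 = 34000
Overall mean = 10810000 / 34000 = 317.94118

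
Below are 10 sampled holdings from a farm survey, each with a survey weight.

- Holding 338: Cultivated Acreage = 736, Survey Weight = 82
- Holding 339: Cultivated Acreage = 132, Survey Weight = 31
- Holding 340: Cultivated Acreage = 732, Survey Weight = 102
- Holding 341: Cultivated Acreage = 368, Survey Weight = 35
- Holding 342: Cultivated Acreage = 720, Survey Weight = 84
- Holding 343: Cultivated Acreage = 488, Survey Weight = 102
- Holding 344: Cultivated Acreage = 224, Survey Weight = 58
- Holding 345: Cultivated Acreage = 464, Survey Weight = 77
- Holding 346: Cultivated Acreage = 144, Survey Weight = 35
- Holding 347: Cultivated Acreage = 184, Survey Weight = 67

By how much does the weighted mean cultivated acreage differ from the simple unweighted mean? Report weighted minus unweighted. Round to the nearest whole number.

69

Unweighted sum = 736 + 132 + 732 + 368 + 720 + 488 + 224 + 464 + 144 + 184 = 4192
Unweighted mean = 4192 / 10 = 419.2
Weighted sum = 736×82 + 132×31 + 732×102 + 368×35 + 720×84 + 488×102 + 224×58 + 464×77 + 144×35 + 184×67
  = 60352 + 4092 + 74664 + 12880 + 60480 + 49776 + 12992 + 35728 + 5040 + 12328 = 328332
Sum of weights = 82 + 31 + 102 + 35 + 84 + 102 + 58 + 77 + 35 + 67 = 673
Weighted mean = 328332 / 673 = 487.8633
Difference (weighted minus unweighted) = 68.663299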